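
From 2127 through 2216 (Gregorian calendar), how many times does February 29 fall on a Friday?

3

Leap years in 2127–2216: 22 of them.
Feb 29 weekday advances by 5 (mod 7) from one leap year to the next four years later (or differs when a century non-leap intervenes).
Leap-day weekdays: 2128:Sun 2132:Fri✓ 2136:Wed 2140:Mon 2144:Sat 2148:Thu 2152:Tue 2156:Sun 2160:Fri✓ 2164:Wed 2168:Mon 2172:Sat 2176:Thu 2180:Tue 2184:Sun 2188:Fri✓ 2192:Wed 2196:Mon 2204:Wed 2208:Mon 2212:Sat 2216:Thu
Friday: 2132, 2160, 2188 → 3.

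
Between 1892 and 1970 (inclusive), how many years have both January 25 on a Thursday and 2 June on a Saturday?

Check each year's weekday for January 25 and 2 June:
  1892: Mon/Thu  1893: Wed/Fri  1894: Thu/Sat ✓  1895: Fri/Sun  1896: Sat/Tue  1897: Mon/Wed  1898: Tue/Thu  1899: Wed/Fri  1900: Thu/Sat ✓  1901: Fri/Sun  1902: Sat/Mon  1903: Sun/Tue  1904: Mon/Thu  1905: Wed/Fri  …(51 more)…  1957: Fri/Sun  1958: Sat/Mon  1959: Sun/Tue  1960: Mon/Thu  1961: Wed/Fri  1962: Thu/Sat ✓  1963: Fri/Sun  1964: Sat/Tue  1965: Mon/Wed  1966: Tue/Thu  1967: Wed/Fri  1968: Thu/Sun  1969: Sat/Mon  1970: Sun/Tue
Both conditions hold in: 1894, 1900, 1906, 1917, 1923, 1934, 1945, 1951, 1962 — 9.

9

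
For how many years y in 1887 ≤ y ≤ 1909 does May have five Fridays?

May has 31 days; it has five Fridays when Friday falls among the first (month-length − 28) days — i.e. when May 1 is one of Friday/Thursday/Wednesday.
May 1 by year: 1887:Sun 1888:Tue 1889:Wed✓ 1890:Thu✓ 1891:Fri✓ 1892:Sun 1893:Mon 1894:Tue 1895:Wed✓ 1896:Fri✓ 1897:Sat 1898:Sun 1899:Mon 1900:Tue 1901:Wed✓ 1902:Thu✓ 1903:Fri✓ 1904:Sun 1905:Mon 1906:Tue 1907:Wed✓ 1908:Fri✓ 1909:Sat
Years with five Fridays: 1889, 1890, 1891, 1895, 1896, 1901, 1902, 1903, 1907, 1908 → 10.

10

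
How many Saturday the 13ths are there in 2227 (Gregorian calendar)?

2

Check the 13th of each month of 2227: Jan 13: Sat, Feb 13: Tue, Mar 13: Tue, Apr 13: Fri, May 13: Sun, Jun 13: Wed, Jul 13: Fri, Aug 13: Mon, Sep 13: Thu, Oct 13: Sat, Nov 13: Tue, Dec 13: Thu.
Saturday occurs in January, October — 2 months.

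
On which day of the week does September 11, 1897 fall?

Saturday

January 1, 1897 is a Friday.
September 11 is day 254 of the year, i.e. 253 days after Jan 1.
253 mod 7 = 1, so advance 1 weekday from Friday: Saturday.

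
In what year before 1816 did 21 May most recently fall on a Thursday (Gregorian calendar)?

From one year to the next, a fixed date's weekday advances by 1, or by 2 when a Feb 29 lies between the two dates.
1816: May 21 is Tuesday.
1815: Sunday (−2)
1814: Saturday (−1)
1813: Friday (−1)
1812: Thursday (−1)
21 May falls on a Thursday in 1812.

1812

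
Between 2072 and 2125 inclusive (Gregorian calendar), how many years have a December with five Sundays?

December has 31 days; it has five Sundays when Sunday falls among the first (month-length − 28) days — i.e. when December 1 is one of Sunday/Saturday/Friday.
December 1 by year: 2072:Thu 2073:Fri✓ 2074:Sat✓ 2075:Sun✓ 2076:Tue 2077:Wed 2078:Thu 2079:Fri✓ 2080:Sun✓ 2081:Mon 2082:Tue 2083:Wed 2084:Fri✓ 2085:Sat✓ 2086:Sun✓ …(24 more)… 2111:Tue 2112:Thu 2113:Fri✓ 2114:Sat✓ 2115:Sun✓ 2116:Tue 2117:Wed 2118:Thu 2119:Fri✓ 2120:Sun✓ 2121:Mon 2122:Tue 2123:Wed 2124:Fri✓ 2125:Sat✓
Years with five Sundays: 2073, 2074, 2075, 2079, 2080, 2084, 2085, 2086, 2090, 2091, 2096, 2097, 2102, 2103, 2108, 2109, 2113, 2114, 2115, 2119, 2120, 2124, 2125 → 23.

23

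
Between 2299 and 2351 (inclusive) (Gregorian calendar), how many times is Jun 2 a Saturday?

Track Jun 2's weekday year by year (advancing +1, or +2 across a Feb 29):
  2299: Fri  2300: Sat (+1) ✓  2301: Sun (+1)  2302: Mon (+1)  2303: Tue (+1)
  2304: Thu (+2)  2305: Fri (+1)  2306: Sat (+1) ✓  2307: Sun (+1)  2308: Tue (+2)
  2309: Wed (+1)  2310: Thu (+1)  2311: Fri (+1)  2312: Sun (+2)  … (25 more years) …
  2338: Thu (+1)  2339: Fri (+1)  2340: Sun (+2)  2341: Mon (+1)  2342: Tue (+1)
  2343: Wed (+1)  2344: Fri (+2)  2345: Sat (+1) ✓  2346: Sun (+1)  2347: Mon (+1)
  2348: Wed (+2)  2349: Thu (+1)  2350: Fri (+1)  2351: Sat (+1) ✓
Saturday years: 2300, 2306, 2317, 2323, 2328, 2334, 2345, 2351 — 8 in total.

8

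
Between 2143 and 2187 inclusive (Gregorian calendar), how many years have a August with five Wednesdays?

August has 31 days; it has five Wednesdays when Wednesday falls among the first (month-length − 28) days — i.e. when August 1 is one of Wednesday/Tuesday/Monday.
August 1 by year: 2143:Thu 2144:Sat 2145:Sun 2146:Mon✓ 2147:Tue✓ 2148:Thu 2149:Fri 2150:Sat 2151:Sun 2152:Tue✓ 2153:Wed✓ 2154:Thu 2155:Fri 2156:Sun 2157:Mon✓ …(15 more)… 2173:Sun 2174:Mon✓ 2175:Tue✓ 2176:Thu 2177:Fri 2178:Sat 2179:Sun 2180:Tue✓ 2181:Wed✓ 2182:Thu 2183:Fri 2184:Sun 2185:Mon✓ 2186:Tue✓ 2187:Wed✓
Years with five Wednesdays: 2146, 2147, 2152, 2153, 2157, 2158, 2159, 2163, 2164, 2168, 2169, 2170, 2174, 2175, 2180, 2181, 2185, 2186, 2187 → 19.

19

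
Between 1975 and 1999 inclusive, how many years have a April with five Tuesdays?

7

April has 30 days; it has five Tuesdays when Tuesday falls among the first (month-length − 28) days — i.e. when April 1 is one of Tuesday/Monday.
April 1 by year: 1975:Tue✓ 1976:Thu 1977:Fri 1978:Sat 1979:Sun 1980:Tue✓ 1981:Wed 1982:Thu 1983:Fri 1984:Sun 1985:Mon✓ 1986:Tue✓ 1987:Wed 1988:Fri 1989:Sat 1990:Sun 1991:Mon✓ 1992:Wed 1993:Thu 1994:Fri 1995:Sat 1996:Mon✓ 1997:Tue✓ 1998:Wed 1999:Thu
Years with five Tuesdays: 1975, 1980, 1985, 1986, 1991, 1996, 1997 → 7.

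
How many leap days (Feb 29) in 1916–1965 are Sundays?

2

Leap years in 1916–1965: 13 of them.
Feb 29 weekday advances by 5 (mod 7) from one leap year to the next four years later (or differs when a century non-leap intervenes).
Leap-day weekdays: 1916:Tue 1920:Sun✓ 1924:Fri 1928:Wed 1932:Mon 1936:Sat 1940:Thu 1944:Tue 1948:Sun✓ 1952:Fri 1956:Wed 1960:Mon 1964:Sat
Sunday: 1920, 1948 → 2.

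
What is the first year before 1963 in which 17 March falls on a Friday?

1961

From one year to the next, a fixed date's weekday advances by 1, or by 2 when a Feb 29 lies between the two dates.
1963: March 17 is Sunday.
1962: Saturday (−1)
1961: Friday (−1)
17 March falls on a Friday in 1961.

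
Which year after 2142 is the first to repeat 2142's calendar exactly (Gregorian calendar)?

Two years share a calendar iff Jan 1 falls on the same weekday and both are leap or both are common. 2142: Jan 1 is Monday, common year.
2143: Jan 1 Tuesday, common
2144: Jan 1 Wednesday, leap
2145: Jan 1 Friday, common
2146: Jan 1 Saturday, common
2147: Jan 1 Sunday, common
2148: Jan 1 Monday, leap
2149: Jan 1 Wednesday, common
2150: Jan 1 Thursday, common
2151: Jan 1 Friday, common
2152: Jan 1 Saturday, leap
2153: Jan 1 Monday, common
2153 matches on both conditions.

2153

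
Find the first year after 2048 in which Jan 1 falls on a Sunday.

2051

Jan 1 advances by 2 weekdays after a leap year and by 1 after a common year.
2048: Jan 1 is Wednesday (leap).
2049: Friday
2050: Saturday
2051: Sunday
2051 begins on a Sunday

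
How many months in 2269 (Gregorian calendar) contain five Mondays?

A month of length L has five Mondays iff its first Monday is on day ≤ L−28 (so day 1–3 in a 31-day month, 1–2 in a 30-day month, day 1 in a leap February).
Checking each month of 2269: Jan starts Fri (31d); Feb starts Mon (28d); Mar starts Mon (31d) ✓; Apr starts Thu (30d); May starts Sat (31d) ✓; Jun starts Tue (30d); Jul starts Thu (31d); Aug starts Sun (31d) ✓; Sep starts Wed (30d); Oct starts Fri (31d); Nov starts Mon (30d) ✓; Dec starts Wed (31d).
Five-Monday months: March, May, August, November → 4.

4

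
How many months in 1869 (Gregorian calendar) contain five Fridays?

5

A month of length L has five Fridays iff its first Friday is on day ≤ L−28 (so day 1–3 in a 31-day month, 1–2 in a 30-day month, day 1 in a leap February).
Checking each month of 1869: Jan starts Fri (31d) ✓; Feb starts Mon (28d); Mar starts Mon (31d); Apr starts Thu (30d) ✓; May starts Sat (31d); Jun starts Tue (30d); Jul starts Thu (31d) ✓; Aug starts Sun (31d); Sep starts Wed (30d); Oct starts Fri (31d) ✓; Nov starts Mon (30d); Dec starts Wed (31d) ✓.
Five-Friday months: January, April, July, October, December → 5.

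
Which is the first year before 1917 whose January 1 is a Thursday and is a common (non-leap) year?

Jan 1 advances by 2 weekdays after a leap year and by 1 after a common year.
1917: Jan 1 is Monday.
1916: Saturday (leap)
1915: Friday
1914: Thursday
1914 begins on a Thursday and is a common year.

1914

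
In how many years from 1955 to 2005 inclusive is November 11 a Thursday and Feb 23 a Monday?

2

Check each year's weekday for November 11 and Feb 23:
  1955: Fri/Wed  1956: Sun/Thu  1957: Mon/Sat  1958: Tue/Sun  1959: Wed/Mon  1960: Fri/Tue  1961: Sat/Thu  1962: Sun/Fri  1963: Mon/Sat  1964: Wed/Sun  1965: Thu/Tue  1966: Fri/Wed  1967: Sat/Thu  1968: Mon/Fri  …(23 more)…  1992: Wed/Sun  1993: Thu/Tue  1994: Fri/Wed  1995: Sat/Thu  1996: Mon/Fri  1997: Tue/Sun  1998: Wed/Mon  1999: Thu/Tue  2000: Sat/Wed  2001: Sun/Fri  2002: Mon/Sat  2003: Tue/Sun  2004: Thu/Mon ✓  2005: Fri/Wed
Both conditions hold in: 1976, 2004 — 2.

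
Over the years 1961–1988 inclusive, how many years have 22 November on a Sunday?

4

Track 22 November's weekday year by year (advancing +1, or +2 across a Feb 29):
  1961: Wed  1962: Thu (+1)  1963: Fri (+1)  1964: Sun (+2) ✓  1965: Mon (+1)
  1966: Tue (+1)  1967: Wed (+1)  1968: Fri (+2)  1969: Sat (+1)  1970: Sun (+1) ✓
  1971: Mon (+1)  1972: Wed (+2)  1973: Thu (+1)  1974: Fri (+1)  1975: Sat (+1)
  1976: Mon (+2)  1977: Tue (+1)  1978: Wed (+1)  1979: Thu (+1)  1980: Sat (+2)
  1981: Sun (+1) ✓  1982: Mon (+1)  1983: Tue (+1)  1984: Thu (+2)  1985: Fri (+1)
  1986: Sat (+1)  1987: Sun (+1) ✓  1988: Tue (+2)
Sunday years: 1964, 1970, 1981, 1987 — 4 in total.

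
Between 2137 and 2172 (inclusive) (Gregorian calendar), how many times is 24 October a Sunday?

4

Track 24 October's weekday year by year (advancing +1, or +2 across a Feb 29):
  2137: Thu  2138: Fri (+1)  2139: Sat (+1)  2140: Mon (+2)  2141: Tue (+1)
  2142: Wed (+1)  2143: Thu (+1)  2144: Sat (+2)  2145: Sun (+1) ✓  2146: Mon (+1)
  2147: Tue (+1)  2148: Thu (+2)  2149: Fri (+1)  2150: Sat (+1)  … (8 more years) …
  2159: Wed (+1)  2160: Fri (+2)  2161: Sat (+1)  2162: Sun (+1) ✓  2163: Mon (+1)
  2164: Wed (+2)  2165: Thu (+1)  2166: Fri (+1)  2167: Sat (+1)  2168: Mon (+2)
  2169: Tue (+1)  2170: Wed (+1)  2171: Thu (+1)  2172: Sat (+2)
Sunday years: 2145, 2151, 2156, 2162 — 4 in total.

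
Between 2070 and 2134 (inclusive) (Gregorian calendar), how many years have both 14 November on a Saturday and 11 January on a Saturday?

2

Check each year's weekday for 14 November and 11 January:
  2070: Fri/Sat  2071: Sat/Sun  2072: Mon/Mon  2073: Tue/Wed  2074: Wed/Thu  2075: Thu/Fri  2076: Sat/Sat ✓  2077: Sun/Mon  2078: Mon/Tue  2079: Tue/Wed  2080: Thu/Thu  2081: Fri/Sat  2082: Sat/Sun  2083: Sun/Mon  …(37 more)…  2121: Fri/Sat  2122: Sat/Sun  2123: Sun/Mon  2124: Tue/Tue  2125: Wed/Thu  2126: Thu/Fri  2127: Fri/Sat  2128: Sun/Sun  2129: Mon/Tue  2130: Tue/Wed  2131: Wed/Thu  2132: Fri/Fri  2133: Sat/Sun  2134: Sun/Mon
Both conditions hold in: 2076, 2116 — 2.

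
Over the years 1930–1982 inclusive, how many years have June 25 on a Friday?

8

Track June 25's weekday year by year (advancing +1, or +2 across a Feb 29):
  1930: Wed  1931: Thu (+1)  1932: Sat (+2)  1933: Sun (+1)  1934: Mon (+1)
  1935: Tue (+1)  1936: Thu (+2)  1937: Fri (+1) ✓  1938: Sat (+1)  1939: Sun (+1)
  1940: Tue (+2)  1941: Wed (+1)  1942: Thu (+1)  1943: Fri (+1) ✓  … (25 more years) …
  1969: Wed (+1)  1970: Thu (+1)  1971: Fri (+1) ✓  1972: Sun (+2)  1973: Mon (+1)
  1974: Tue (+1)  1975: Wed (+1)  1976: Fri (+2) ✓  1977: Sat (+1)  1978: Sun (+1)
  1979: Mon (+1)  1980: Wed (+2)  1981: Thu (+1)  1982: Fri (+1) ✓
Friday years: 1937, 1943, 1948, 1954, 1965, 1971, 1976, 1982 — 8 in total.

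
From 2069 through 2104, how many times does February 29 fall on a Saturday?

1

Leap years in 2069–2104: 8 of them.
Feb 29 weekday advances by 5 (mod 7) from one leap year to the next four years later (or differs when a century non-leap intervenes).
Leap-day weekdays: 2072:Mon 2076:Sat✓ 2080:Thu 2084:Tue 2088:Sun 2092:Fri 2096:Wed 2104:Fri
Saturday: 2076 → 1.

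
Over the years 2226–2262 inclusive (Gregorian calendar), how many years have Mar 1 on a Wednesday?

5

Track Mar 1's weekday year by year (advancing +1, or +2 across a Feb 29):
  2226: Wed ✓  2227: Thu (+1)  2228: Sat (+2)  2229: Sun (+1)  2230: Mon (+1)
  2231: Tue (+1)  2232: Thu (+2)  2233: Fri (+1)  2234: Sat (+1)  2235: Sun (+1)
  2236: Tue (+2)  2237: Wed (+1) ✓  2238: Thu (+1)  2239: Fri (+1)  … (9 more years) …
  2249: Thu (+1)  2250: Fri (+1)  2251: Sat (+1)  2252: Mon (+2)  2253: Tue (+1)
  2254: Wed (+1) ✓  2255: Thu (+1)  2256: Sat (+2)  2257: Sun (+1)  2258: Mon (+1)
  2259: Tue (+1)  2260: Thu (+2)  2261: Fri (+1)  2262: Sat (+1)
Wednesday years: 2226, 2237, 2243, 2248, 2254 — 5 in total.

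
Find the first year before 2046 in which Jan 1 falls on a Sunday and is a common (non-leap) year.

2045

Jan 1 advances by 2 weekdays after a leap year and by 1 after a common year.
2046: Jan 1 is Monday.
2045: Sunday
2045 begins on a Sunday and is a common year.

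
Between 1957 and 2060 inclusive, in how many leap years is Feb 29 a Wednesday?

Leap years in 1957–2060: 26 of them.
Feb 29 weekday advances by 5 (mod 7) from one leap year to the next four years later (or differs when a century non-leap intervenes).
Leap-day weekdays: 1960:Mon 1964:Sat 1968:Thu 1972:Tue 1976:Sun 1980:Fri 1984:Wed✓ 1988:Mon 1992:Sat 1996:Thu 2000:Tue 2004:Sun 2008:Fri 2012:Wed✓ 2016:Mon 2020:Sat 2024:Thu 2028:Tue 2032:Sun 2036:Fri 2040:Wed✓ 2044:Mon 2048:Sat 2052:Thu 2056:Tue 2060:Sun
Wednesday: 1984, 2012, 2040 → 3.

3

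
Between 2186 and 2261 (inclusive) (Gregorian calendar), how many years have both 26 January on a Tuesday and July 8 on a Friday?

Check each year's weekday for 26 January and July 8:
  2186: Thu/Sat  2187: Fri/Sun  2188: Sat/Tue  2189: Mon/Wed  2190: Tue/Thu  2191: Wed/Fri  2192: Thu/Sun  2193: Sat/Mon  2194: Sun/Tue  2195: Mon/Wed  2196: Tue/Fri ✓  2197: Thu/Sat  2198: Fri/Sun  2199: Sat/Mon  …(48 more)…  2248: Wed/Sat  2249: Fri/Sun  2250: Sat/Mon  2251: Sun/Tue  2252: Mon/Thu  2253: Wed/Fri  2254: Thu/Sat  2255: Fri/Sun  2256: Sat/Tue  2257: Mon/Wed  2258: Tue/Thu  2259: Wed/Fri  2260: Thu/Sun  2261: Sat/Mon
Both conditions hold in: 2196, 2208, 2236 — 3.

3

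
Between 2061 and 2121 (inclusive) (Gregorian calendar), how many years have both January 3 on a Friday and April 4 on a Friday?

Check each year's weekday for January 3 and April 4:
  2061: Mon/Mon  2062: Tue/Tue  2063: Wed/Wed  2064: Thu/Fri  2065: Sat/Sat  2066: Sun/Sun  2067: Mon/Mon  2068: Tue/Wed  2069: Thu/Thu  2070: Fri/Fri ✓  2071: Sat/Sat  2072: Sun/Mon  2073: Tue/Tue  2074: Wed/Wed  …(33 more)…  2108: Tue/Wed  2109: Thu/Thu  2110: Fri/Fri ✓  2111: Sat/Sat  2112: Sun/Mon  2113: Tue/Tue  2114: Wed/Wed  2115: Thu/Thu  2116: Fri/Sat  2117: Sun/Sun  2118: Mon/Mon  2119: Tue/Tue  2120: Wed/Thu  2121: Fri/Fri ✓
Both conditions hold in: 2070, 2081, 2087, 2098, 2110, 2121 — 6.

6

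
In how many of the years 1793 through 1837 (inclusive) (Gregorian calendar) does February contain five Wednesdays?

2

February has 28 days (29 in leap years); it has five Wednesdays when Wednesday falls among the first (month-length − 28) days — i.e. when February 1 is Wednesday in a leap year (never in a common year).
February 1 by year: 1793:Fri 1794:Sat 1795:Sun 1796:Mon 1797:Wed 1798:Thu 1799:Fri 1800:Sat 1801:Sun 1802:Mon 1803:Tue 1804:Wed✓ 1805:Fri 1806:Sat 1807:Sun …(15 more)… 1823:Sat 1824:Sun 1825:Tue 1826:Wed 1827:Thu 1828:Fri 1829:Sun 1830:Mon 1831:Tue 1832:Wed✓ 1833:Fri 1834:Sat 1835:Sun 1836:Mon 1837:Wed
Years with five Wednesdays: 1804, 1832 → 2.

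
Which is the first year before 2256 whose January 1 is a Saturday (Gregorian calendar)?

Jan 1 advances by 2 weekdays after a leap year and by 1 after a common year.
2256: Jan 1 is Tuesday (leap).
2255: Monday
2254: Sunday
2253: Saturday
2253 begins on a Saturday

2253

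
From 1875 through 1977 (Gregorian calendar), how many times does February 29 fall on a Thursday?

Leap years in 1875–1977: 25 of them.
Feb 29 weekday advances by 5 (mod 7) from one leap year to the next four years later (or differs when a century non-leap intervenes).
Leap-day weekdays: 1876:Tue 1880:Sun 1884:Fri 1888:Wed 1892:Mon 1896:Sat 1904:Mon 1908:Sat 1912:Thu✓ 1916:Tue 1920:Sun 1924:Fri 1928:Wed 1932:Mon 1936:Sat 1940:Thu✓ 1944:Tue 1948:Sun 1952:Fri 1956:Wed 1960:Mon 1964:Sat 1968:Thu✓ 1972:Tue 1976:Sun
Thursday: 1912, 1940, 1968 → 3.

3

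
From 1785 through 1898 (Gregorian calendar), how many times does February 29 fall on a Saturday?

4

Leap years in 1785–1898: 27 of them.
Feb 29 weekday advances by 5 (mod 7) from one leap year to the next four years later (or differs when a century non-leap intervenes).
Leap-day weekdays: 1788:Fri 1792:Wed 1796:Mon 1804:Wed 1808:Mon 1812:Sat✓ 1816:Thu 1820:Tue 1824:Sun 1828:Fri 1832:Wed 1836:Mon 1840:Sat✓ 1844:Thu 1848:Tue 1852:Sun 1856:Fri 1860:Wed 1864:Mon 1868:Sat✓ 1872:Thu 1876:Tue 1880:Sun 1884:Fri 1888:Wed 1892:Mon 1896:Sat✓
Saturday: 1812, 1840, 1868, 1896 → 4.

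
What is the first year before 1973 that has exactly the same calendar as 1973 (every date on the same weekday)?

1962

Two years share a calendar iff Jan 1 falls on the same weekday and both are leap or both are common. 1973: Jan 1 is Monday, common year.
1972: Jan 1 Saturday, leap
1971: Jan 1 Friday, common
1970: Jan 1 Thursday, common
1969: Jan 1 Wednesday, common
1968: Jan 1 Monday, leap
1967: Jan 1 Sunday, common
1966: Jan 1 Saturday, common
1965: Jan 1 Friday, common
1964: Jan 1 Wednesday, leap
1963: Jan 1 Tuesday, common
1962: Jan 1 Monday, common
1962 matches on both conditions.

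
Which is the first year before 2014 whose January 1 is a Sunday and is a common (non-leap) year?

2006

Jan 1 advances by 2 weekdays after a leap year and by 1 after a common year.
2014: Jan 1 is Wednesday.
2013: Tuesday
2012: Sunday (leap)
2011: Saturday
2010: Friday
2009: Thursday
2008: Tuesday (leap)
2007: Monday
2006: Sunday
2006 begins on a Sunday and is a common year.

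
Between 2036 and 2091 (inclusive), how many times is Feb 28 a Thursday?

Track Feb 28's weekday year by year (advancing +1, or +2 across a Feb 29):
  2036: Thu ✓  2037: Sat (+2)  2038: Sun (+1)  2039: Mon (+1)  2040: Tue (+1)
  2041: Thu (+2) ✓  2042: Fri (+1)  2043: Sat (+1)  2044: Sun (+1)  2045: Tue (+2)
  2046: Wed (+1)  2047: Thu (+1) ✓  2048: Fri (+1)  2049: Sun (+2)  … (28 more years) …
  2078: Mon (+1)  2079: Tue (+1)  2080: Wed (+1)  2081: Fri (+2)  2082: Sat (+1)
  2083: Sun (+1)  2084: Mon (+1)  2085: Wed (+2)  2086: Thu (+1) ✓  2087: Fri (+1)
  2088: Sat (+1)  2089: Mon (+2)  2090: Tue (+1)  2091: Wed (+1)
Thursday years: 2036, 2041, 2047, 2058, 2064, 2069, 2075, 2086 — 8 in total.

8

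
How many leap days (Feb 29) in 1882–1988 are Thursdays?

Leap years in 1882–1988: 26 of them.
Feb 29 weekday advances by 5 (mod 7) from one leap year to the next four years later (or differs when a century non-leap intervenes).
Leap-day weekdays: 1884:Fri 1888:Wed 1892:Mon 1896:Sat 1904:Mon 1908:Sat 1912:Thu✓ 1916:Tue 1920:Sun 1924:Fri 1928:Wed 1932:Mon 1936:Sat 1940:Thu✓ 1944:Tue 1948:Sun 1952:Fri 1956:Wed 1960:Mon 1964:Sat 1968:Thu✓ 1972:Tue 1976:Sun 1980:Fri 1984:Wed 1988:Mon
Thursday: 1912, 1940, 1968 → 3.

3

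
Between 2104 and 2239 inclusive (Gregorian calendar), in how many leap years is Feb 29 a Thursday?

4

Leap years in 2104–2239: 33 of them.
Feb 29 weekday advances by 5 (mod 7) from one leap year to the next four years later (or differs when a century non-leap intervenes).
Leap-day weekdays: 2104:Fri 2108:Wed 2112:Mon 2116:Sat 2120:Thu✓ 2124:Tue 2128:Sun 2132:Fri 2136:Wed 2140:Mon 2144:Sat 2148:Thu✓ 2152:Tue …(7 more)… 2184:Sun 2188:Fri 2192:Wed 2196:Mon 2204:Wed 2208:Mon 2212:Sat 2216:Thu✓ 2220:Tue 2224:Sun 2228:Fri 2232:Wed 2236:Mon
Thursday: 2120, 2148, 2176, 2216 → 4.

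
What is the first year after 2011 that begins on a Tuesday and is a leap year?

2036

Jan 1 advances by 2 weekdays after a leap year and by 1 after a common year.
2011: Jan 1 is Saturday.
2012: Sunday (leap)
2013: Tuesday
2014: Wednesday
2015: Thursday
2016: Friday (leap)
2017: Sunday
2018: Monday
2019: Tuesday
2020: Wednesday (leap)
2021: Friday
2022: Saturday
2023: Sunday
2024: Monday (leap)
2025: Wednesday
2026: Thursday
2027: Friday
2028: Saturday (leap)
2029: Monday
2030: Tuesday
2031: Wednesday
2032: Thursday (leap)
2033: Saturday
2034: Sunday
2035: Monday
2036: Tuesday (leap)
2036 begins on a Tuesday and is a leap year.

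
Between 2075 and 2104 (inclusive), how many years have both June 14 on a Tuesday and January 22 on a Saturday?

4

Check each year's weekday for June 14 and January 22:
  2075: Fri/Tue  2076: Sun/Wed  2077: Mon/Fri  2078: Tue/Sat ✓  2079: Wed/Sun  2080: Fri/Mon  2081: Sat/Wed  2082: Sun/Thu  2083: Mon/Fri  2084: Wed/Sat  2085: Thu/Mon  2086: Fri/Tue  2087: Sat/Wed  2088: Mon/Thu  2089: Tue/Sat ✓  2090: Wed/Sun  2091: Thu/Mon  2092: Sat/Tue  2093: Sun/Thu  2094: Mon/Fri  2095: Tue/Sat ✓  2096: Thu/Sun  2097: Fri/Tue  2098: Sat/Wed  2099: Sun/Thu  2100: Mon/Fri  2101: Tue/Sat ✓  2102: Wed/Sun  2103: Thu/Mon  2104: Sat/Tue
Both conditions hold in: 2078, 2089, 2095, 2101 — 4.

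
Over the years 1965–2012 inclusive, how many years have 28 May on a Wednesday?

7

Track 28 May's weekday year by year (advancing +1, or +2 across a Feb 29):
  1965: Fri  1966: Sat (+1)  1967: Sun (+1)  1968: Tue (+2)  1969: Wed (+1) ✓
  1970: Thu (+1)  1971: Fri (+1)  1972: Sun (+2)  1973: Mon (+1)  1974: Tue (+1)
  1975: Wed (+1) ✓  1976: Fri (+2)  1977: Sat (+1)  1978: Sun (+1)  … (20 more years) …
  1999: Fri (+1)  2000: Sun (+2)  2001: Mon (+1)  2002: Tue (+1)  2003: Wed (+1) ✓
  2004: Fri (+2)  2005: Sat (+1)  2006: Sun (+1)  2007: Mon (+1)  2008: Wed (+2) ✓
  2009: Thu (+1)  2010: Fri (+1)  2011: Sat (+1)  2012: Mon (+2)
Wednesday years: 1969, 1975, 1980, 1986, 1997, 2003, 2008 — 7 in total.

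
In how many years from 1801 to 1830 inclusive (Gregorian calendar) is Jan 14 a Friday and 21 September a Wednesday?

3

Check each year's weekday for Jan 14 and 21 September:
  1801: Wed/Mon  1802: Thu/Tue  1803: Fri/Wed ✓  1804: Sat/Fri  1805: Mon/Sat  1806: Tue/Sun  1807: Wed/Mon  1808: Thu/Wed  1809: Sat/Thu  1810: Sun/Fri  1811: Mon/Sat  1812: Tue/Mon  1813: Thu/Tue  1814: Fri/Wed ✓  1815: Sat/Thu  1816: Sun/Sat  1817: Tue/Sun  1818: Wed/Mon  1819: Thu/Tue  1820: Fri/Thu  1821: Sun/Fri  1822: Mon/Sat  1823: Tue/Sun  1824: Wed/Tue  1825: Fri/Wed ✓  1826: Sat/Thu  1827: Sun/Fri  1828: Mon/Sun  1829: Wed/Mon  1830: Thu/Tue
Both conditions hold in: 1803, 1814, 1825 — 3.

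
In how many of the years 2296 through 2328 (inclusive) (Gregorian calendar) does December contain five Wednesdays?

December has 31 days; it has five Wednesdays when Wednesday falls among the first (month-length − 28) days — i.e. when December 1 is one of Wednesday/Tuesday/Monday.
December 1 by year: 2296:Tue✓ 2297:Wed✓ 2298:Thu 2299:Fri 2300:Sat 2301:Sun 2302:Mon✓ 2303:Tue✓ 2304:Thu 2305:Fri 2306:Sat 2307:Sun 2308:Tue✓ 2309:Wed✓ 2310:Thu …(3 more)… 2314:Tue✓ 2315:Wed✓ 2316:Fri 2317:Sat 2318:Sun 2319:Mon✓ 2320:Wed✓ 2321:Thu 2322:Fri 2323:Sat 2324:Mon✓ 2325:Tue✓ 2326:Wed✓ 2327:Thu 2328:Sat
Years with five Wednesdays: 2296, 2297, 2302, 2303, 2308, 2309, 2313, 2314, 2315, 2319, 2320, 2324, 2325, 2326 → 14.

14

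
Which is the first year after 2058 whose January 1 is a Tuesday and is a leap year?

2064

Jan 1 advances by 2 weekdays after a leap year and by 1 after a common year.
2058: Jan 1 is Tuesday.
2059: Wednesday
2060: Thursday (leap)
2061: Saturday
2062: Sunday
2063: Monday
2064: Tuesday (leap)
2064 begins on a Tuesday and is a leap year.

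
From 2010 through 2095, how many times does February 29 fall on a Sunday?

Leap years in 2010–2095: 21 of them.
Feb 29 weekday advances by 5 (mod 7) from one leap year to the next four years later (or differs when a century non-leap intervenes).
Leap-day weekdays: 2012:Wed 2016:Mon 2020:Sat 2024:Thu 2028:Tue 2032:Sun✓ 2036:Fri 2040:Wed 2044:Mon 2048:Sat 2052:Thu 2056:Tue 2060:Sun✓ 2064:Fri 2068:Wed 2072:Mon 2076:Sat 2080:Thu 2084:Tue 2088:Sun✓ 2092:Fri
Sunday: 2032, 2060, 2088 → 3.

3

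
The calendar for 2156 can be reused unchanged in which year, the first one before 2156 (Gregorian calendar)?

Two years share a calendar iff Jan 1 falls on the same weekday and both are leap or both are common. 2156: Jan 1 is Thursday, leap year.
2155: Jan 1 Wednesday, common
2154: Jan 1 Tuesday, common
2153: Jan 1 Monday, common
2152: Jan 1 Saturday, leap
2151: Jan 1 Friday, common
2150: Jan 1 Thursday, common
2149: Jan 1 Wednesday, common
2148: Jan 1 Monday, leap
2147: Jan 1 Sunday, common
2146: Jan 1 Saturday, common
2145: Jan 1 Friday, common
2144: Jan 1 Wednesday, leap
2143: Jan 1 Tuesday, common
2142: Jan 1 Monday, common
2141: Jan 1 Sunday, common
2140: Jan 1 Friday, leap
2139: Jan 1 Thursday, common
2138: Jan 1 Wednesday, common
2137: Jan 1 Tuesday, common
2136: Jan 1 Sunday, leap
2135: Jan 1 Saturday, common
2134: Jan 1 Friday, common
2133: Jan 1 Thursday, common
2132: Jan 1 Tuesday, leap
2131: Jan 1 Monday, common
2130: Jan 1 Sunday, common
2129: Jan 1 Saturday, common
2128: Jan 1 Thursday, leap
2128 matches on both conditions.

2128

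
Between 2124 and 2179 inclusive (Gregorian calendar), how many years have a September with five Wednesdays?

16

September has 30 days; it has five Wednesdays when Wednesday falls among the first (month-length − 28) days — i.e. when September 1 is one of Wednesday/Tuesday.
September 1 by year: 2124:Fri 2125:Sat 2126:Sun 2127:Mon 2128:Wed✓ 2129:Thu 2130:Fri 2131:Sat 2132:Mon 2133:Tue✓ 2134:Wed✓ 2135:Thu 2136:Sat 2137:Sun 2138:Mon …(26 more)… 2165:Sun 2166:Mon 2167:Tue✓ 2168:Thu 2169:Fri 2170:Sat 2171:Sun 2172:Tue✓ 2173:Wed✓ 2174:Thu 2175:Fri 2176:Sun 2177:Mon 2178:Tue✓ 2179:Wed✓
Years with five Wednesdays: 2128, 2133, 2134, 2139, 2144, 2145, 2150, 2151, 2156, 2161, 2162, 2167, 2172, 2173, 2178, 2179 → 16.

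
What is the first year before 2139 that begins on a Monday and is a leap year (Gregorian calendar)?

2120

Jan 1 advances by 2 weekdays after a leap year and by 1 after a common year.
2139: Jan 1 is Thursday.
2138: Wednesday
2137: Tuesday
2136: Sunday (leap)
2135: Saturday
2134: Friday
2133: Thursday
2132: Tuesday (leap)
2131: Monday
2130: Sunday
2129: Saturday
2128: Thursday (leap)
2127: Wednesday
2126: Tuesday
2125: Monday
2124: Saturday (leap)
2123: Friday
2122: Thursday
2121: Wednesday
2120: Monday (leap)
2120 begins on a Monday and is a leap year.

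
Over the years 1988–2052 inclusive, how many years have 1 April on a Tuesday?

8

Track 1 April's weekday year by year (advancing +1, or +2 across a Feb 29):
  1988: Fri  1989: Sat (+1)  1990: Sun (+1)  1991: Mon (+1)  1992: Wed (+2)
  1993: Thu (+1)  1994: Fri (+1)  1995: Sat (+1)  1996: Mon (+2)  1997: Tue (+1) ✓
  1998: Wed (+1)  1999: Thu (+1)  2000: Sat (+2)  2001: Sun (+1)  … (37 more years) …
  2039: Fri (+1)  2040: Sun (+2)  2041: Mon (+1)  2042: Tue (+1) ✓  2043: Wed (+1)
  2044: Fri (+2)  2045: Sat (+1)  2046: Sun (+1)  2047: Mon (+1)  2048: Wed (+2)
  2049: Thu (+1)  2050: Fri (+1)  2051: Sat (+1)  2052: Mon (+2)
Tuesday years: 1997, 2003, 2008, 2014, 2025, 2031, 2036, 2042 — 8 in total.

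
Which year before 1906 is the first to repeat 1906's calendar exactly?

1900

Two years share a calendar iff Jan 1 falls on the same weekday and both are leap or both are common. 1906: Jan 1 is Monday, common year.
1905: Jan 1 Sunday, common
1904: Jan 1 Friday, leap
1903: Jan 1 Thursday, common
1902: Jan 1 Wednesday, common
1901: Jan 1 Tuesday, common
1900: Jan 1 Monday, common
1900 matches on both conditions.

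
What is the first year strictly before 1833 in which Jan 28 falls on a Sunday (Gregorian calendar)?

From one year to the next, a fixed date's weekday advances by 1, or by 2 when a Feb 29 lies between the two dates.
1833: January 28 is Monday.
1832: Saturday (−2)
1831: Friday (−1)
1830: Thursday (−1)
1829: Wednesday (−1)
1828: Monday (−2)
1827: Sunday (−1)
Jan 28 falls on a Sunday in 1827.

1827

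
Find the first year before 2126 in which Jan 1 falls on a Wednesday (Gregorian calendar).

Jan 1 advances by 2 weekdays after a leap year and by 1 after a common year.
2126: Jan 1 is Tuesday.
2125: Monday
2124: Saturday (leap)
2123: Friday
2122: Thursday
2121: Wednesday
2121 begins on a Wednesday

2121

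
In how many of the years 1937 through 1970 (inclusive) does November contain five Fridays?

November has 30 days; it has five Fridays when Friday falls among the first (month-length − 28) days — i.e. when November 1 is one of Friday/Thursday.
November 1 by year: 1937:Mon 1938:Tue 1939:Wed 1940:Fri✓ 1941:Sat 1942:Sun 1943:Mon 1944:Wed 1945:Thu✓ 1946:Fri✓ 1947:Sat 1948:Mon 1949:Tue 1950:Wed 1951:Thu✓ …(4 more)… 1956:Thu✓ 1957:Fri✓ 1958:Sat 1959:Sun 1960:Tue 1961:Wed 1962:Thu✓ 1963:Fri✓ 1964:Sun 1965:Mon 1966:Tue 1967:Wed 1968:Fri✓ 1969:Sat 1970:Sun
Years with five Fridays: 1940, 1945, 1946, 1951, 1956, 1957, 1962, 1963, 1968 → 9.

9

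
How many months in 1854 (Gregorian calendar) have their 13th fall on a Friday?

Check the 13th of each month of 1854: Jan 13: Fri, Feb 13: Mon, Mar 13: Mon, Apr 13: Thu, May 13: Sat, Jun 13: Tue, Jul 13: Thu, Aug 13: Sun, Sep 13: Wed, Oct 13: Fri, Nov 13: Mon, Dec 13: Wed.
Friday occurs in January, October — 2 months.

2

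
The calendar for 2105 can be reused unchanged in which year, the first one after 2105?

Two years share a calendar iff Jan 1 falls on the same weekday and both are leap or both are common. 2105: Jan 1 is Thursday, common year.
2106: Jan 1 Friday, common
2107: Jan 1 Saturday, common
2108: Jan 1 Sunday, leap
2109: Jan 1 Tuesday, common
2110: Jan 1 Wednesday, common
2111: Jan 1 Thursday, common
2111 matches on both conditions.

2111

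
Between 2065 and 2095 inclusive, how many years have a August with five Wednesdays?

13

August has 31 days; it has five Wednesdays when Wednesday falls among the first (month-length − 28) days — i.e. when August 1 is one of Wednesday/Tuesday/Monday.
August 1 by year: 2065:Sat 2066:Sun 2067:Mon✓ 2068:Wed✓ 2069:Thu 2070:Fri 2071:Sat 2072:Mon✓ 2073:Tue✓ 2074:Wed✓ 2075:Thu 2076:Sat 2077:Sun 2078:Mon✓ 2079:Tue✓ 2080:Thu 2081:Fri 2082:Sat 2083:Sun 2084:Tue✓ 2085:Wed✓ 2086:Thu 2087:Fri 2088:Sun 2089:Mon✓ 2090:Tue✓ 2091:Wed✓ 2092:Fri 2093:Sat 2094:Sun 2095:Mon✓
Years with five Wednesdays: 2067, 2068, 2072, 2073, 2074, 2078, 2079, 2084, 2085, 2089, 2090, 2091, 2095 → 13.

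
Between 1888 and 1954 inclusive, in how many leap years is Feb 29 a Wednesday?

2

Leap years in 1888–1954: 16 of them.
Feb 29 weekday advances by 5 (mod 7) from one leap year to the next four years later (or differs when a century non-leap intervenes).
Leap-day weekdays: 1888:Wed✓ 1892:Mon 1896:Sat 1904:Mon 1908:Sat 1912:Thu 1916:Tue 1920:Sun 1924:Fri 1928:Wed✓ 1932:Mon 1936:Sat 1940:Thu 1944:Tue 1948:Sun 1952:Fri
Wednesday: 1888, 1928 → 2.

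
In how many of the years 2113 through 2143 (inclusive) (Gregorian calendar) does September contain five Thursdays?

8

September has 30 days; it has five Thursdays when Thursday falls among the first (month-length − 28) days — i.e. when September 1 is one of Thursday/Wednesday.
September 1 by year: 2113:Fri 2114:Sat 2115:Sun 2116:Tue 2117:Wed✓ 2118:Thu✓ 2119:Fri 2120:Sun 2121:Mon 2122:Tue 2123:Wed✓ 2124:Fri 2125:Sat 2126:Sun 2127:Mon 2128:Wed✓ 2129:Thu✓ 2130:Fri 2131:Sat 2132:Mon 2133:Tue 2134:Wed✓ 2135:Thu✓ 2136:Sat 2137:Sun 2138:Mon 2139:Tue 2140:Thu✓ 2141:Fri 2142:Sat 2143:Sun
Years with five Thursdays: 2117, 2118, 2123, 2128, 2129, 2134, 2135, 2140 → 8.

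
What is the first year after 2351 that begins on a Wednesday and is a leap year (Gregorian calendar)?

Jan 1 advances by 2 weekdays after a leap year and by 1 after a common year.
2351: Jan 1 is Monday.
2352: Tuesday (leap)
2353: Thursday
2354: Friday
2355: Saturday
2356: Sunday (leap)
2357: Tuesday
2358: Wednesday
2359: Thursday
2360: Friday (leap)
2361: Sunday
2362: Monday
2363: Tuesday
2364: Wednesday (leap)
2364 begins on a Wednesday and is a leap year.

2364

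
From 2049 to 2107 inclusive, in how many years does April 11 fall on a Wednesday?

8

Track April 11's weekday year by year (advancing +1, or +2 across a Feb 29):
  2049: Sun  2050: Mon (+1)  2051: Tue (+1)  2052: Thu (+2)  2053: Fri (+1)
  2054: Sat (+1)  2055: Sun (+1)  2056: Tue (+2)  2057: Wed (+1) ✓  2058: Thu (+1)
  2059: Fri (+1)  2060: Sun (+2)  2061: Mon (+1)  2062: Tue (+1)  … (31 more years) …
  2094: Sun (+1)  2095: Mon (+1)  2096: Wed (+2) ✓  2097: Thu (+1)  2098: Fri (+1)
  2099: Sat (+1)  2100: Sun (+1)  2101: Mon (+1)  2102: Tue (+1)  2103: Wed (+1) ✓
  2104: Fri (+2)  2105: Sat (+1)  2106: Sun (+1)  2107: Mon (+1)
Wednesday years: 2057, 2063, 2068, 2074, 2085, 2091, 2096, 2103 — 8 in total.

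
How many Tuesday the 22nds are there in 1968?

1

Check the 22nd of each month of 1968: Jan 22: Mon, Feb 22: Thu, Mar 22: Fri, Apr 22: Mon, May 22: Wed, Jun 22: Sat, Jul 22: Mon, Aug 22: Thu, Sep 22: Sun, Oct 22: Tue, Nov 22: Fri, Dec 22: Sun.
Tuesday occurs in October — 1 month.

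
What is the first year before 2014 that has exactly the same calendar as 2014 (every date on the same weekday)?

2003

Two years share a calendar iff Jan 1 falls on the same weekday and both are leap or both are common. 2014: Jan 1 is Wednesday, common year.
2013: Jan 1 Tuesday, common
2012: Jan 1 Sunday, leap
2011: Jan 1 Saturday, common
2010: Jan 1 Friday, common
2009: Jan 1 Thursday, common
2008: Jan 1 Tuesday, leap
2007: Jan 1 Monday, common
2006: Jan 1 Sunday, common
2005: Jan 1 Saturday, common
2004: Jan 1 Thursday, leap
2003: Jan 1 Wednesday, common
2003 matches on both conditions.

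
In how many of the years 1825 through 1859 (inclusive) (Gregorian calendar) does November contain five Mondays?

10

November has 30 days; it has five Mondays when Monday falls among the first (month-length − 28) days — i.e. when November 1 is one of Monday/Sunday.
November 1 by year: 1825:Tue 1826:Wed 1827:Thu 1828:Sat 1829:Sun✓ 1830:Mon✓ 1831:Tue 1832:Thu 1833:Fri 1834:Sat 1835:Sun✓ 1836:Tue 1837:Wed 1838:Thu 1839:Fri …(5 more)… 1845:Sat 1846:Sun✓ 1847:Mon✓ 1848:Wed 1849:Thu 1850:Fri 1851:Sat 1852:Mon✓ 1853:Tue 1854:Wed 1855:Thu 1856:Sat 1857:Sun✓ 1858:Mon✓ 1859:Tue
Years with five Mondays: 1829, 1830, 1835, 1840, 1841, 1846, 1847, 1852, 1857, 1858 → 10.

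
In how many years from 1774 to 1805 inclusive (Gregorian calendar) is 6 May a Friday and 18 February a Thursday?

Check each year's weekday for 6 May and 18 February:
  1774: Fri/Fri  1775: Sat/Sat  1776: Mon/Sun  1777: Tue/Tue  1778: Wed/Wed  1779: Thu/Thu  1780: Sat/Fri  1781: Sun/Sun  1782: Mon/Mon  1783: Tue/Tue  1784: Thu/Wed  1785: Fri/Fri  1786: Sat/Sat  1787: Sun/Sun  …(4 more)…  1792: Sun/Sat  1793: Mon/Mon  1794: Tue/Tue  1795: Wed/Wed  1796: Fri/Thu ✓  1797: Sat/Sat  1798: Sun/Sun  1799: Mon/Mon  1800: Tue/Tue  1801: Wed/Wed  1802: Thu/Thu  1803: Fri/Fri  1804: Sun/Sat  1805: Mon/Mon
Both conditions hold in: 1796 — 1.

1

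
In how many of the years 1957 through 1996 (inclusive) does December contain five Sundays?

18

December has 31 days; it has five Sundays when Sunday falls among the first (month-length − 28) days — i.e. when December 1 is one of Sunday/Saturday/Friday.
December 1 by year: 1957:Sun✓ 1958:Mon 1959:Tue 1960:Thu 1961:Fri✓ 1962:Sat✓ 1963:Sun✓ 1964:Tue 1965:Wed 1966:Thu 1967:Fri✓ 1968:Sun✓ 1969:Mon 1970:Tue 1971:Wed …(10 more)… 1982:Wed 1983:Thu 1984:Sat✓ 1985:Sun✓ 1986:Mon 1987:Tue 1988:Thu 1989:Fri✓ 1990:Sat✓ 1991:Sun✓ 1992:Tue 1993:Wed 1994:Thu 1995:Fri✓ 1996:Sun✓
Years with five Sundays: 1957, 1961, 1962, 1963, 1967, 1968, 1972, 1973, 1974, 1978, 1979, 1984, 1985, 1989, 1990, 1991, 1995, 1996 → 18.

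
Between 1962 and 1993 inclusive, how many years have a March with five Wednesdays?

March has 31 days; it has five Wednesdays when Wednesday falls among the first (month-length − 28) days — i.e. when March 1 is one of Wednesday/Tuesday/Monday.
March 1 by year: 1962:Thu 1963:Fri 1964:Sun 1965:Mon✓ 1966:Tue✓ 1967:Wed✓ 1968:Fri 1969:Sat 1970:Sun 1971:Mon✓ 1972:Wed✓ 1973:Thu 1974:Fri 1975:Sat 1976:Mon✓ 1977:Tue✓ 1978:Wed✓ 1979:Thu 1980:Sat 1981:Sun 1982:Mon✓ 1983:Tue✓ 1984:Thu 1985:Fri 1986:Sat 1987:Sun 1988:Tue✓ 1989:Wed✓ 1990:Thu 1991:Fri 1992:Sun 1993:Mon✓
Years with five Wednesdays: 1965, 1966, 1967, 1971, 1972, 1976, 1977, 1978, 1982, 1983, 1988, 1989, 1993 → 13.

13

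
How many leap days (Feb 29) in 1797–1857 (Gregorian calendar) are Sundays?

Leap years in 1797–1857: 14 of them.
Feb 29 weekday advances by 5 (mod 7) from one leap year to the next four years later (or differs when a century non-leap intervenes).
Leap-day weekdays: 1804:Wed 1808:Mon 1812:Sat 1816:Thu 1820:Tue 1824:Sun✓ 1828:Fri 1832:Wed 1836:Mon 1840:Sat 1844:Thu 1848:Tue 1852:Sun✓ 1856:Fri
Sunday: 1824, 1852 → 2.

2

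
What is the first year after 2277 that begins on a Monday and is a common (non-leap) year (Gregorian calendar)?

Jan 1 advances by 2 weekdays after a leap year and by 1 after a common year.
2277: Jan 1 is Monday.
2278: Tuesday
2279: Wednesday
2280: Thursday (leap)
2281: Saturday
2282: Sunday
2283: Monday
2283 begins on a Monday and is a common year.

2283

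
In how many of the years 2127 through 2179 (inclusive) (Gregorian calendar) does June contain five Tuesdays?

16

June has 30 days; it has five Tuesdays when Tuesday falls among the first (month-length − 28) days — i.e. when June 1 is one of Tuesday/Monday.
June 1 by year: 2127:Sun 2128:Tue✓ 2129:Wed 2130:Thu 2131:Fri 2132:Sun 2133:Mon✓ 2134:Tue✓ 2135:Wed 2136:Fri 2137:Sat 2138:Sun 2139:Mon✓ 2140:Wed 2141:Thu …(23 more)… 2165:Sat 2166:Sun 2167:Mon✓ 2168:Wed 2169:Thu 2170:Fri 2171:Sat 2172:Mon✓ 2173:Tue✓ 2174:Wed 2175:Thu 2176:Sat 2177:Sun 2178:Mon✓ 2179:Tue✓
Years with five Tuesdays: 2128, 2133, 2134, 2139, 2144, 2145, 2150, 2151, 2156, 2161, 2162, 2167, 2172, 2173, 2178, 2179 → 16.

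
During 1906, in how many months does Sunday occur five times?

4

A month of length L has five Sundays iff its first Sunday is on day ≤ L−28 (so day 1–3 in a 31-day month, 1–2 in a 30-day month, day 1 in a leap February).
Checking each month of 1906: Jan starts Mon (31d); Feb starts Thu (28d); Mar starts Thu (31d); Apr starts Sun (30d) ✓; May starts Tue (31d); Jun starts Fri (30d); Jul starts Sun (31d) ✓; Aug starts Wed (31d); Sep starts Sat (30d) ✓; Oct starts Mon (31d); Nov starts Thu (30d); Dec starts Sat (31d) ✓.
Five-Sunday months: April, July, September, December → 4.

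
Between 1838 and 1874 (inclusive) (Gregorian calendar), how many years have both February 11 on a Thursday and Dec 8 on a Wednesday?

4

Check each year's weekday for February 11 and Dec 8:
  1838: Sun/Sat  1839: Mon/Sun  1840: Tue/Tue  1841: Thu/Wed ✓  1842: Fri/Thu  1843: Sat/Fri  1844: Sun/Sun  1845: Tue/Mon  1846: Wed/Tue  1847: Thu/Wed ✓  1848: Fri/Fri  1849: Sun/Sat  1850: Mon/Sun  1851: Tue/Mon  …(9 more)…  1861: Mon/Sun  1862: Tue/Mon  1863: Wed/Tue  1864: Thu/Thu  1865: Sat/Fri  1866: Sun/Sat  1867: Mon/Sun  1868: Tue/Tue  1869: Thu/Wed ✓  1870: Fri/Thu  1871: Sat/Fri  1872: Sun/Sun  1873: Tue/Mon  1874: Wed/Tue
Both conditions hold in: 1841, 1847, 1858, 1869 — 4.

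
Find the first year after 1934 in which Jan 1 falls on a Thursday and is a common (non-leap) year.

1942

Jan 1 advances by 2 weekdays after a leap year and by 1 after a common year.
1934: Jan 1 is Monday.
1935: Tuesday
1936: Wednesday (leap)
1937: Friday
1938: Saturday
1939: Sunday
1940: Monday (leap)
1941: Wednesday
1942: Thursday
1942 begins on a Thursday and is a common year.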